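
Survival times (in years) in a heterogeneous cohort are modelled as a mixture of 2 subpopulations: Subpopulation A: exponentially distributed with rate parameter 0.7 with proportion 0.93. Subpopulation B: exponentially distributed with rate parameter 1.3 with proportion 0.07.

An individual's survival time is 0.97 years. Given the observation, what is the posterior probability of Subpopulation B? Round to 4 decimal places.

Posterior ∝ prior × likelihood, so P(k | x) ∝ π_k f_k(x); normalise over all components.
Exponential densities:
  p_A = 0.354987
  p_B = 0.368382
Weight by the priors:
  π_A·p_A = 0.93 × 0.354987 = 0.330138
  π_B·p_B = 0.07 × 0.368382 = 0.0257867
Normaliser: 0.330138 + 0.0257867 = 0.355924
P(Subpopulation B | the observation) = 0.0257867 / 0.355924 ≈ 0.0724

0.0724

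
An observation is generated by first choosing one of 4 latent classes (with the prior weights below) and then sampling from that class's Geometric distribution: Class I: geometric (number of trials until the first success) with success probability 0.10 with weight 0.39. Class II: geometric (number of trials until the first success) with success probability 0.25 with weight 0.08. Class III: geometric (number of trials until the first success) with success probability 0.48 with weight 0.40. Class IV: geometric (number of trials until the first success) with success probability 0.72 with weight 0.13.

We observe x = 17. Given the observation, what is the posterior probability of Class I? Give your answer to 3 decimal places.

Posterior ∝ prior × likelihood, so P(k | x) ∝ w_k f_k(x); normalise over all components.
Component likelihoods at x = 17:
  L_I = 0.0185302
  L_II = 0.00250565
  L_III = 1.37181e-05
  L_IV = 1.02769e-09
Unnormalised posteriors:
  w_I·L_I = 0.39 × 0.0185302 = 0.00722678
  w_II·L_II = 0.08 × 0.00250565 = 0.000200452
  w_III·L_III = 0.40 × 1.37181e-05 = 5.48725e-06
  w_IV·L_IV = 0.13 × 1.02769e-09 = 1.33599e-10
Sum: 0.00722678 + 0.000200452 + 5.48725e-06 + 1.33599e-10 = 0.00743272
So the posterior for Class I is 0.00722678 / 0.00743272 ≈ 0.972.

0.972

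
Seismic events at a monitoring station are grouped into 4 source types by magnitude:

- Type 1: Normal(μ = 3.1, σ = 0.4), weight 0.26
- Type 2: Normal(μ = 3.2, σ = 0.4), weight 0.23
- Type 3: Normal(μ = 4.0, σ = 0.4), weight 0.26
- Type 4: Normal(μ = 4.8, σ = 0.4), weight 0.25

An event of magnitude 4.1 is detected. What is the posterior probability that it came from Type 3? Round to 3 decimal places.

The responsibility of component k is P(Z=k) f_k(x) divided by Σ_j P(Z=j) f_j(x).
Component likelihoods at x = 4.1:
  p_1 = (1/(0.4·√(2π)))·exp(−(4.1−3.1)²/(2·0.4²)) = 0.997356·exp(-3.12500) = 0.0438208
  p_2 = (1/(0.4·√(2π)))·exp(−(4.1−3.2)²/(2·0.4²)) = 0.997356·exp(-2.53125) = 0.0793491
  p_3 = (1/(0.4·√(2π)))·exp(−(4.1−4.0)²/(2·0.4²)) = 0.997356·exp(-0.03125) = 0.96667
  p_4 = (1/(0.4·√(2π)))·exp(−(4.1−4.8)²/(2·0.4²)) = 0.997356·exp(-1.53125) = 0.215693
Weight by the priors:
  P(Z=1)·p_1 = 0.26 × 0.0438208 = 0.0113934
  P(Z=2)·p_2 = 0.23 × 0.0793491 = 0.0182503
  P(Z=3)·p_3 = 0.26 × 0.96667 = 0.251334
  P(Z=4)·p_4 = 0.25 × 0.215693 = 0.0539233
Marginal: 0.0113934 + 0.0182503 + 0.251334 + 0.0539233 = 0.334901
P(Type 3 | data) ≈ 0.750

0.750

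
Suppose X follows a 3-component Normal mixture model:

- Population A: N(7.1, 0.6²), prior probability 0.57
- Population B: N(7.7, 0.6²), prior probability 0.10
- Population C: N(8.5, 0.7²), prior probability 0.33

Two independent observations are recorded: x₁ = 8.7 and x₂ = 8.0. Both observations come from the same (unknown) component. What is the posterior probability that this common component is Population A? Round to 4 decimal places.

0.0255

P(component k | x) = π_k·f_k(x) / marginal(x), where marginal(x) = Σ_j π_j·f_j(x).
Since both observations come from the same component, the likelihood for component k is f_k(x₁)·f_k(x₂).
  L_A = [(1/(0.6·√(2π)))·exp(−(8.7−7.1)²/(2·0.6²)) = 0.664904·exp(-3.55556) = 0.0189933] × [0.215863] = 0.00409995
  L_B = [(1/(0.6·√(2π)))·exp(−(8.7−7.7)²/(2·0.6²)) = 0.664904·exp(-1.38889) = 0.165795] × [0.586776] = 0.0972846
  L_C = [(1/(0.7·√(2π)))·exp(−(8.7−8.5)²/(2·0.7²)) = 0.569918·exp(-0.04082) = 0.547124] × [0.441593] = 0.241606
Unnormalised posteriors:
  π_A·L_A = 0.57 × 0.00409995 = 0.00233697
  π_B·L_B = 0.10 × 0.0972846 = 0.00972846
  π_C·L_C = 0.33 × 0.241606 = 0.0797301
Evidence: 0.00233697 + 0.00972846 + 0.0797301 = 0.0917955
P(Population A | x₁, x₂) ≈ 0.0255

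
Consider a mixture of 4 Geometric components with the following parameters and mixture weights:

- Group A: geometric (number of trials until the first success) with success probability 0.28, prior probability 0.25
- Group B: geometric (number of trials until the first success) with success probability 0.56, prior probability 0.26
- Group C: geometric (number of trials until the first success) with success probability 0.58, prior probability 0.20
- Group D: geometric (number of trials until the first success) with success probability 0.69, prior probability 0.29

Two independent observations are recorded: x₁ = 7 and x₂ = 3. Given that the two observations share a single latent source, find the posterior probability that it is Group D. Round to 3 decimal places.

P(component k | x) = π_k·f_k(x) / marginal(x), where marginal(x) = Σ_j π_j·f_j(x).
Since both observations come from the same component, the likelihood for component k is f_k(x₁)·f_k(x₂).
  p_A = [0.28·(1−0.28)^6 = 0.28·0.139314 = 0.0390079] × [0.145152] = 0.00566208
  p_B = [0.56·(1−0.56)^6 = 0.56·0.00725631 = 0.00406354] × [0.108416] = 0.000440552
  p_C = [0.58·(1−0.58)^6 = 0.58·0.00548903 = 0.00318364] × [0.102312] = 0.000325724
  p_D = [0.69·(1−0.69)^6 = 0.69·0.000887504 = 0.000612378] × [0.066309] = 4.06061e-05
Prior × likelihood for each component:
  π_A·p_A = 0.25 × 0.00566208 = 0.00141552
  π_B·p_B = 0.26 × 0.000440552 = 0.000114544
  π_C·p_C = 0.20 × 0.000325724 = 6.51449e-05
  π_D·p_D = 0.29 × 4.06061e-05 = 1.17758e-05
Marginal: 0.00141552 + 0.000114544 + 6.51449e-05 + 1.17758e-05 = 0.00160698
P(Group D | data) ≈ 0.007

0.007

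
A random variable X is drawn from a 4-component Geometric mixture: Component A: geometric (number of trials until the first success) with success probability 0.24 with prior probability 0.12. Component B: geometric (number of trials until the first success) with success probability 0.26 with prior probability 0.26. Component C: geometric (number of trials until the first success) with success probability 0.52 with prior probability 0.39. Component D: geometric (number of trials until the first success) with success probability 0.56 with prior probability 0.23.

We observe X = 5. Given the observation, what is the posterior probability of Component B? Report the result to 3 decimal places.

0.446

Posterior ∝ prior × likelihood, so P(k | x) ∝ P(Z=k) f_k(x); normalise over all components.
Geometric probabilities:
  p_A = 0.0800692
  p_B = 0.0779651
  p_C = 0.0276038
  p_D = 0.0209893
Unnormalised posteriors:
  P(Z=A)·p_A = 0.12 × 0.0800692 = 0.00960831
  P(Z=B)·p_B = 0.26 × 0.0779651 = 0.0202709
  P(Z=C)·p_C = 0.39 × 0.0276038 = 0.0107655
  P(Z=D)·p_D = 0.23 × 0.0209893 = 0.00482755
Evidence: 0.00960831 + 0.0202709 + 0.0107655 + 0.00482755 = 0.0454722
P(Component B | data) ≈ 0.446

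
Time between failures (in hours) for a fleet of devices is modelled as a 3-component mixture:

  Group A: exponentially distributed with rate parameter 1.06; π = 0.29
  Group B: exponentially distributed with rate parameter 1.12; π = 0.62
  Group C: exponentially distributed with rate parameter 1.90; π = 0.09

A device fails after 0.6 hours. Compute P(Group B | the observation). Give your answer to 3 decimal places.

By Bayes' theorem, P(k | x) = w_k f_k(x) / Σ_j w_j f_j(x).
Component likelihoods at x = 0.6 hours:
  L_A = 1.06·e^(−1.06·0.6) = 1.06·e^(−0.6360) = 0.56117
  L_B = 1.12·e^(−1.12·0.6) = 1.12·e^(−0.6720) = 0.571969
  L_C = 1.90·e^(−1.90·0.6) = 1.90·e^(−1.1400) = 0.607656
Unnormalised posteriors:
  w_A·L_A = 0.29 × 0.56117 = 0.162739
  w_B·L_B = 0.62 × 0.571969 = 0.35462
  w_C·L_C = 0.09 × 0.607656 = 0.0546891
Evidence: 0.162739 + 0.35462 + 0.0546891 = 0.572049
P(Group B | 0.6 hours) = 0.35462 / 0.572049 ≈ 0.620

0.620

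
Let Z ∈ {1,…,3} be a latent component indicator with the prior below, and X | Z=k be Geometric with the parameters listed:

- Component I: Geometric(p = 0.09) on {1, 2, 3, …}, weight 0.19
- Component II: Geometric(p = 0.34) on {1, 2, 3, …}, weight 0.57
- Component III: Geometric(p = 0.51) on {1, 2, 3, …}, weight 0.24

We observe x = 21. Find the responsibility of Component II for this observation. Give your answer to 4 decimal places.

0.0181

Apply Bayes' rule: the posterior for each component is proportional to its prior times its likelihood at x.
Evaluate each component's likelihood at the observed value:
  p_I = 0.09·(1−0.09)^20 = 0.09·0.151645 = 0.013648
  p_II = 0.34·(1−0.34)^20 = 0.34·0.000245968 = 8.36291e-05
  p_III = 0.51·(1−0.51)^20 = 0.51·6.36681e-07 = 3.24707e-07
Prior × likelihood for each component:
  π_I·p_I = 0.19 × 0.013648 = 0.00259313
  π_II·p_II = 0.57 × 8.36291e-05 = 4.76686e-05
  π_III·p_III = 0.24 × 3.24707e-07 = 7.79297e-08
Marginal: 0.00259313 + 4.76686e-05 + 7.79297e-08 = 0.00264087
P(Component II | x) = 4.76686e-05 / 0.00264087 ≈ 0.0181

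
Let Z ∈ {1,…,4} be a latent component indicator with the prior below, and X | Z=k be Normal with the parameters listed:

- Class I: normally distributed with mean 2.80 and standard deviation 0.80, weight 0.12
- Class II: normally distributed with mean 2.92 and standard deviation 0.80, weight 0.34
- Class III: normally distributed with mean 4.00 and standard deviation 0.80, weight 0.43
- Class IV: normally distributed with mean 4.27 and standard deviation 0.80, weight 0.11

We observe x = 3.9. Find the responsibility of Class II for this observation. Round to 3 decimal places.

0.219

By Bayes' theorem, P(k | x) = π_k f_k(x) / Σ_j π_j f_j(x).
Evaluate each component's likelihood at the observed value:
  f_I = (1/(0.80·√(2π)))·exp(−(3.9−2.80)²/(2·0.80²)) = 0.498678·exp(-0.94531) = 0.193765
  f_II = (1/(0.80·√(2π)))·exp(−(3.9−2.92)²/(2·0.80²)) = 0.498678·exp(-0.75031) = 0.235485
  f_III = (1/(0.80·√(2π)))·exp(−(3.9−4.00)²/(2·0.80²)) = 0.498678·exp(-0.00781) = 0.494797
  f_IV = (1/(0.80·√(2π)))·exp(−(3.9−4.27)²/(2·0.80²)) = 0.498678·exp(-0.10695) = 0.448096
Prior × likelihood for each component:
  π_I·f_I = 0.12 × 0.193765 = 0.0232518
  π_II·f_II = 0.34 × 0.235485 = 0.0800649
  π_III·f_III = 0.43 × 0.494797 = 0.212763
  π_IV·f_IV = 0.11 × 0.448096 = 0.0492905
Marginal: 0.0232518 + 0.0800649 + 0.212763 + 0.0492905 = 0.36537
P(Class II | data) = 0.0800649 / 0.36537 ≈ 0.219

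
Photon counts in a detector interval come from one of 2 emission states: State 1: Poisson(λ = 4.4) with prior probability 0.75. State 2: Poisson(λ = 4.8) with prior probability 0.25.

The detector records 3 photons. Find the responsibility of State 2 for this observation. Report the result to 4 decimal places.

0.2249

The responsibility of component k is P(Z=k) f_k(x) divided by Σ_j P(Z=j) f_j(x).
Poisson probabilities:
  L_1 = e^(−4.4)·4.4^3/3! = 0.174305
  L_2 = e^(−4.8)·4.8^3/3! = 0.151691
Weight by the priors:
  P(Z=1)·L_1 = 0.75 × 0.174305 = 0.130729
  P(Z=2)·L_2 = 0.25 × 0.151691 = 0.0379227
Sum: 0.130729 + 0.0379227 = 0.168652
P(State 2 | data) ≈ 0.2249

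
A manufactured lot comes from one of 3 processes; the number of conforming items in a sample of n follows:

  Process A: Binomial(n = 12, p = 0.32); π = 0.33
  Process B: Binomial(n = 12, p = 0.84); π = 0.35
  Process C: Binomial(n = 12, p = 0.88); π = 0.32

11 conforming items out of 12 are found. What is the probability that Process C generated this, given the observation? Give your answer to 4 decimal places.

0.5335

Posterior ∝ prior × likelihood, so P(k | x) ∝ π_k f_k(x); normalise over all components.
Evaluate each component's likelihood at the observed value:
  f_A = C(12,11)·0.32^11·0.68^1 = 12·3.60288e-06·0.68 = 2.93995e-05
  f_B = C(12,11)·0.84^11·0.16^1 = 12·0.146917·0.16 = 0.282081
  f_C = C(12,11)·0.88^11·0.12^1 = 12·0.245081·0.12 = 0.352916
Prior × likelihood for each component:
  π_A·f_A = 0.33 × 2.93995e-05 = 9.70183e-06
  π_B·f_B = 0.35 × 0.282081 = 0.0987282
  π_C·f_C = 0.32 × 0.352916 = 0.112933
Evidence: 9.70183e-06 + 0.0987282 + 0.112933 = 0.211671
So the posterior for Process C is 0.112933 / 0.211671 ≈ 0.5335.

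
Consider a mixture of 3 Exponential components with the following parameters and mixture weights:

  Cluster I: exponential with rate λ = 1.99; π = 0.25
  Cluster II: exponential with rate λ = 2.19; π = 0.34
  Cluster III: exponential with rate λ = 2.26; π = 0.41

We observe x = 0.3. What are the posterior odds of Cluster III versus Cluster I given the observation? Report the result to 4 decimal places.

1.7176

Posterior odds = (w_i f_i(x)) / (w_j f_j(x)); the normalising sum cancels.
Evaluate each component's likelihood at the observed value:
  L_I = 1.09542
  L_II = 1.13531
  L_III = 1.14725
Posterior odds = (w_III·L_III) / (w_I·L_I) = (0.41·1.14725) / (0.25·1.09542) = 0.470371 / 0.273854 ≈ 1.7176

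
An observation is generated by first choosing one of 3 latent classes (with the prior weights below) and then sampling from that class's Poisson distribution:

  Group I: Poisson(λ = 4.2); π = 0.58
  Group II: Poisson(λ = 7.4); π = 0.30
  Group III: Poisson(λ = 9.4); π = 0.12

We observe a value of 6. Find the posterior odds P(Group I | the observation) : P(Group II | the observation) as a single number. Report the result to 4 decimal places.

1.5855

Only the two components matter; the odds are (w_i f_i(x)) / (w_j f_j(x)).
Component likelihoods at x = 6:
  f_I = 0.114321
  f_II = 0.139405
  f_III = 0.0792623
Odds = (0.58/0.30) × (0.114321/0.139405) = 1.93333 × 0.820064 ≈ 1.5855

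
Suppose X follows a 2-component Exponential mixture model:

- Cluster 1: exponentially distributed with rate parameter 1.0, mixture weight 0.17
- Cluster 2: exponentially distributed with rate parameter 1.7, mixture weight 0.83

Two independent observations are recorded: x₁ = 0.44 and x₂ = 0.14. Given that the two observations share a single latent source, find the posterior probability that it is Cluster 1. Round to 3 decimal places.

P(component k | x) = π_k·f_k(x) / marginal(x), where marginal(x) = Σ_j π_j·f_j(x).
Since both observations come from the same component, the likelihood for component k is f_k(x₁)·f_k(x₂).
  L_1 = [1.0·e^(−1.0·0.44) = 1.0·e^(−0.4400) = 0.644036] × [0.869358] = 0.559898
  L_2 = [1.7·e^(−1.7·0.44) = 1.7·e^(−0.7480) = 0.804631] × [1.33994] = 1.07816
Prior × likelihood for each component:
  π_1·L_1 = 0.17 × 0.559898 = 0.0951827
  π_2·L_2 = 0.83 × 1.07816 = 0.894873
Normaliser: 0.0951827 + 0.894873 = 0.990056
P(Cluster 1 | x) = 0.0951827 / 0.990056 ≈ 0.096

0.096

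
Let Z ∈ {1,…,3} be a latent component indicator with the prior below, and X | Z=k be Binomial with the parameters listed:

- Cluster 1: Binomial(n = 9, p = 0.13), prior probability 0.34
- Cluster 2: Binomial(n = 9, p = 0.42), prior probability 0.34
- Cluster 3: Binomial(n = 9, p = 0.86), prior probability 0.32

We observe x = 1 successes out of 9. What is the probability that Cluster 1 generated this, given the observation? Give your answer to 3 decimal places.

Posterior ∝ prior × likelihood, so P(k | x) ∝ w_k f_k(x); normalise over all components.
Component likelihoods at x = 1 successes out of 9:
  p_1 = 0.384008
  p_2 = 0.0484078
  p_3 = 1.14226e-06
Multiply by the mixture weights:
  w_1·p_1 = 0.34 × 0.384008 = 0.130563
  w_2·p_2 = 0.34 × 0.0484078 = 0.0164587
  w_3·p_3 = 0.32 × 1.14226e-06 = 3.65523e-07
Denominator: 0.130563 + 0.0164587 + 3.65523e-07 = 0.147022
P(Cluster 1 | x) ≈ 0.888

0.888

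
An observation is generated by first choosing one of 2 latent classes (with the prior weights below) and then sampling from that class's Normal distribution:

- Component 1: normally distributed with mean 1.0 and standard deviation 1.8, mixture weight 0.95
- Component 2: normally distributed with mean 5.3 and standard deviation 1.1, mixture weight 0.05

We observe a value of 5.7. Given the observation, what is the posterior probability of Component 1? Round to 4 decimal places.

0.2909

P(component k | x) = P(Z=k)·f_k(x) / marginal(x), where marginal(x) = Σ_j P(Z=j)·f_j(x).
Component likelihoods at x = 5.7:
  f_1 = (1/(1.8·√(2π)))·exp(−(5.7−1.0)²/(2·1.8²)) = 0.221635·exp(-3.40895) = 0.00733076
  f_2 = (1/(1.1·√(2π)))·exp(−(5.7−5.3)²/(2·1.1²)) = 0.362675·exp(-0.06612) = 0.339472
Multiply by the mixture weights:
  P(Z=1)·f_1 = 0.95 × 0.00733076 = 0.00696422
  P(Z=2)·f_2 = 0.05 × 0.339472 = 0.0169736
Denominator: 0.00696422 + 0.0169736 = 0.0239378
Responsibility of Component 1: 0.00696422 / 0.0239378 ≈ 0.2909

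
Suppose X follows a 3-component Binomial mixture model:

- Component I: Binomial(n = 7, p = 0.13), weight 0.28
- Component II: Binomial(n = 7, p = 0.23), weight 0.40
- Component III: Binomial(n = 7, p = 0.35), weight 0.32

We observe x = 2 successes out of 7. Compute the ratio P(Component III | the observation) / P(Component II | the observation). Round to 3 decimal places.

0.794

The posterior odds equal the prior odds times the likelihood ratio: (π_i/π_j)·(f_i(x)/f_j(x)).
Component likelihoods at x = 2 successes out of 7:
  L_I = C(7,2)·0.13^2·0.87^5 = 21·0.0169·0.498421 = 0.17689
  L_II = C(7,2)·0.23^2·0.77^5 = 21·0.0529·0.270678 = 0.300697
  L_III = C(7,2)·0.35^2·0.65^5 = 21·0.1225·0.116029 = 0.298485
Posterior odds = (π_III·L_III) / (π_II·L_II) = (0.32·0.298485) / (0.40·0.300697) = 0.0955151 / 0.120279 ≈ 0.794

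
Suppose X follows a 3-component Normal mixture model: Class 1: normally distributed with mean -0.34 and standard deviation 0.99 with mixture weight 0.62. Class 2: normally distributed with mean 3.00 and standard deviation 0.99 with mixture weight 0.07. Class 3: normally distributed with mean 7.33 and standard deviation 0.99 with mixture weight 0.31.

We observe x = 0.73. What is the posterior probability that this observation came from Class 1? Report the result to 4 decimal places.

Posterior ∝ prior × likelihood, so P(k | x) ∝ π_k f_k(x); normalise over all components.
Normal densities:
  L_1 = (1/(0.99·√(2π)))·exp(−(0.73−-0.34)²/(2·0.99²)) = 0.402972·exp(-0.58407) = 0.224706
  L_2 = (1/(0.99·√(2π)))·exp(−(0.73−3.00)²/(2·0.99²)) = 0.402972·exp(-2.62876) = 0.0290816
  L_3 = (1/(0.99·√(2π)))·exp(−(0.73−7.33)²/(2·0.99²)) = 0.402972·exp(-22.22222) = 9.00091e-11
Weight by the priors:
  π_1·L_1 = 0.62 × 0.224706 = 0.139318
  π_2·L_2 = 0.07 × 0.0290816 = 0.00203571
  π_3·L_3 = 0.31 × 9.00091e-11 = 2.79028e-11
Sum: 0.139318 + 0.00203571 + 2.79028e-11 = 0.141354
P(Class 1 | 0.73) = 0.139318 / 0.141354 ≈ 0.9856

0.9856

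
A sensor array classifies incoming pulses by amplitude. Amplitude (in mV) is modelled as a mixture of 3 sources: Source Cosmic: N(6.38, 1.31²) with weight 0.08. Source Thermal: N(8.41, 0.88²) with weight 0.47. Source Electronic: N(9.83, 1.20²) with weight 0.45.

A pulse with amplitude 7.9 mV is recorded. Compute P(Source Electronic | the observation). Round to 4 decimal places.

By Bayes' theorem, P(k | x) = P(Z=k) f_k(x) / Σ_j P(Z=j) f_j(x).
Evaluate each component's likelihood at the observed value:
  f_Cosmic = (1/(1.31·√(2π)))·exp(−(7.9−6.38)²/(2·1.31²)) = 0.304536·exp(-0.67315) = 0.155343
  f_Thermal = (1/(0.88·√(2π)))·exp(−(7.9−8.41)²/(2·0.88²)) = 0.453344·exp(-0.16794) = 0.38326
  f_Electronic = (1/(1.20·√(2π)))·exp(−(7.9−9.83)²/(2·1.20²)) = 0.332452·exp(-1.29337) = 0.0912066
Unnormalised posteriors:
  P(Z=Cosmic)·f_Cosmic = 0.08 × 0.155343 = 0.0124274
  P(Z=Thermal)·f_Thermal = 0.47 × 0.38326 = 0.180132
  P(Z=Electronic)·f_Electronic = 0.45 × 0.0912066 = 0.041043
Evidence: 0.0124274 + 0.180132 + 0.041043 = 0.233603
So the posterior for Source Electronic is 0.041043 / 0.233603 ≈ 0.1757.

0.1757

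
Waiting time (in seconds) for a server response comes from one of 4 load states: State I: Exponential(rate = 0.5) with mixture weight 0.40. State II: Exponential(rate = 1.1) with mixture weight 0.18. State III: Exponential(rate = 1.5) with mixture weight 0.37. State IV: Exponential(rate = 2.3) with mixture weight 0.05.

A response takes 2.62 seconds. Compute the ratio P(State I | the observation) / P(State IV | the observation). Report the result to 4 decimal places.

194.2965

Posterior odds = (π_i f_i(x)) / (π_j f_j(x)); the normalising sum cancels.
Component likelihoods at x = 2.62 seconds:
  f_I = 0.5·e^(−0.5·2.62) = 0.5·e^(−1.3100) = 0.13491
  f_II = 1.1·e^(−1.1·2.62) = 1.1·e^(−2.8820) = 0.0616249
  f_III = 1.5·e^(−1.5·2.62) = 1.5·e^(−3.9300) = 0.0294655
  f_IV = 2.3·e^(−2.3·2.62) = 2.3·e^(−6.0260) = 0.00555481
0.053964 / 0.000277741 ≈ 194.2965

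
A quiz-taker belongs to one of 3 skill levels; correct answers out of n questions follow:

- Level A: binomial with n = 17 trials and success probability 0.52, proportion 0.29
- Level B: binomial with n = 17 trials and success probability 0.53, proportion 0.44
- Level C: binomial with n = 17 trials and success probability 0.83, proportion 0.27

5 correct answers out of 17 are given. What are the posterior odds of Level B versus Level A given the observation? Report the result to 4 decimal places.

The posterior odds equal the prior odds times the likelihood ratio: (w_i/w_j)·(f_i(x)/f_j(x)).
Evaluate each component's likelihood at the observed value:
  p_A = 0.0351935
  p_B = 0.030068
  p_C = 1.42013e-06
0.0132299 / 0.0102061 ≈ 1.2963

1.2963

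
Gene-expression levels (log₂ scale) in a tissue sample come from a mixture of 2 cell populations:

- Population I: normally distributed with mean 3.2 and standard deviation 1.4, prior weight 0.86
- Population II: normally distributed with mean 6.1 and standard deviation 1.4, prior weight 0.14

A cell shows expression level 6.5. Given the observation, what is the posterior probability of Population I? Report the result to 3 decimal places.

0.285

The responsibility of component k is π_k f_k(x) divided by Σ_j π_j f_j(x).
Component likelihoods at x = 6.5:
  L_I = (1/(1.4·√(2π)))·exp(−(6.5−3.2)²/(2·1.4²)) = 0.284959·exp(-2.77806) = 0.0177127
  L_II = (1/(1.4·√(2π)))·exp(−(6.5−6.1)²/(2·1.4²)) = 0.284959·exp(-0.04082) = 0.273562
Unnormalised posteriors:
  π_I·L_I = 0.86 × 0.0177127 = 0.0152329
  π_II·L_II = 0.14 × 0.273562 = 0.0382987
Evidence: 0.0152329 + 0.0382987 = 0.0535316
P(Population I | the observation) ≈ 0.285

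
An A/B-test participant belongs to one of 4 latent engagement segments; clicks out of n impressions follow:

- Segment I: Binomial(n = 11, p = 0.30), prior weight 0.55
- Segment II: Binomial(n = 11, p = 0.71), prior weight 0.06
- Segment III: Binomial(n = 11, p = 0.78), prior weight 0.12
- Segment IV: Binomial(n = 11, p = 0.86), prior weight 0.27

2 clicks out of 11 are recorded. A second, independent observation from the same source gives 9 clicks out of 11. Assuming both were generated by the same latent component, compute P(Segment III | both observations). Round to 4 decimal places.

P(component k | x) = π_k·f_k(x) / marginal(x), where marginal(x) = Σ_j π_j·f_j(x).
Since both observations come from the same component, the likelihood for component k is f_k(x₁)·f_k(x₂).
  p_I = [0.19975] × [0.000530457] = 0.000105959
  p_II = [0.000402218] × [0.212072] = 8.52992e-05
  p_III = [4.03976e-05] × [0.284485] = 1.14925e-05
  p_IV = [8.4045e-07] × [0.277399] = 2.3314e-07
Unnormalised posteriors:
  π_I·p_I = 0.55 × 0.000105959 = 5.82774e-05
  π_II·p_II = 0.06 × 8.52992e-05 = 5.11795e-06
  π_III·p_III = 0.12 × 1.14925e-05 = 1.3791e-06
  π_IV·p_IV = 0.27 × 2.3314e-07 = 6.29478e-08
Normaliser: 5.82774e-05 + 5.11795e-06 + 1.3791e-06 + 6.29478e-08 = 6.48374e-05
P(Segment III | data) ≈ 0.0213

0.0213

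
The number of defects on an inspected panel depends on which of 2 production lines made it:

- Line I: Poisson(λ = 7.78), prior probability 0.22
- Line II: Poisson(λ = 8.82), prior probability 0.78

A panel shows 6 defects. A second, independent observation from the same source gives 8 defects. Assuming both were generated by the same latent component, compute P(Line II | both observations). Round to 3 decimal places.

0.720

By Bayes' theorem, P(k | x) = π_k f_k(x) / Σ_j π_j f_j(x).
Since both observations come from the same component, the likelihood for component k is f_k(x₁)·f_k(x₂).
  f_I = [0.128746] × [0.139157] = 0.0179159
  f_II = [0.0966055] × [0.134199] = 0.0129644
Multiply by the mixture weights:
  π_I·f_I = 0.22 × 0.0179159 = 0.0039415
  π_II·f_II = 0.78 × 0.0129644 = 0.0101122
Evidence: 0.0039415 + 0.0101122 = 0.0140537
P(Line II | x₁, x₂) = 0.0101122 / 0.0140537 ≈ 0.720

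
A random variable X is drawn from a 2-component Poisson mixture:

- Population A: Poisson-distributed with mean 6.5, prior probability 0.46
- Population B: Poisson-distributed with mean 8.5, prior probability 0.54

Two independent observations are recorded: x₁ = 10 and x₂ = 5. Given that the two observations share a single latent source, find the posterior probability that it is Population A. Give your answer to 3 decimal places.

P(component k | x) = w_k·f_k(x) / marginal(x), where marginal(x) = Σ_j w_j·f_j(x).
Since both observations come from the same component, the likelihood for component k is f_k(x₁)·f_k(x₂).
  L_A = [0.0557772] × [0.145369] = 0.00810826
  L_B = [0.110388] × [0.0752333] = 0.00830488
Weight by the priors:
  w_A·L_A = 0.46 × 0.00810826 = 0.0037298
  w_B·L_B = 0.54 × 0.00830488 = 0.00448464
Evidence: 0.0037298 + 0.00448464 = 0.00821444
So the posterior for Population A is 0.0037298 / 0.00821444 ≈ 0.454.

0.454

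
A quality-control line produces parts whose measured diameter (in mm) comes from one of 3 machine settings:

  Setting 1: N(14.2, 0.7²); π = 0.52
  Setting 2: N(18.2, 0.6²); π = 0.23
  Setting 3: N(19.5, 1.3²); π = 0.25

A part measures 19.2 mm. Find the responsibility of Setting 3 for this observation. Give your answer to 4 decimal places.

0.6621

Apply Bayes' rule: the posterior for each component is proportional to its prior times its likelihood at x.
Component likelihoods at x = 19.2 mm:
  p_1 = 4.75194e-12
  p_2 = 0.165795
  p_3 = 0.298815
Multiply by the mixture weights:
  π_1·p_1 = 0.52 × 4.75194e-12 = 2.47101e-12
  π_2·p_2 = 0.23 × 0.165795 = 0.0381329
  π_3·p_3 = 0.25 × 0.298815 = 0.0747038
Normaliser: 2.47101e-12 + 0.0381329 + 0.0747038 = 0.112837
Responsibility of Setting 3: 0.0747038 / 0.112837 ≈ 0.6621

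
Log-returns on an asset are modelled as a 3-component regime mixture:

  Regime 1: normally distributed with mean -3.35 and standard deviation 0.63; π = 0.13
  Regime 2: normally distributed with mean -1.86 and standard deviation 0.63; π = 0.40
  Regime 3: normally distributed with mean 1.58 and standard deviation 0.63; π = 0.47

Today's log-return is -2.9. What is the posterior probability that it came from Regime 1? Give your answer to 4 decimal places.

0.4959

The responsibility of component k is P(Z=k) f_k(x) divided by Σ_j P(Z=j) f_j(x).
Evaluate each component's likelihood at the observed value:
  f_1 = (1/(0.63·√(2π)))·exp(−(-2.9−-3.35)²/(2·0.63²)) = 0.633242·exp(-0.25510) = 0.490659
  f_2 = (1/(0.63·√(2π)))·exp(−(-2.9−-1.86)²/(2·0.63²)) = 0.633242·exp(-1.36256) = 0.162113
  f_3 = (1/(0.63·√(2π)))·exp(−(-2.9−1.58)²/(2·0.63²)) = 0.633242·exp(-25.28395) = 6.62048e-12
Multiply by the mixture weights:
  P(Z=1)·f_1 = 0.13 × 0.490659 = 0.0637857
  P(Z=2)·f_2 = 0.40 × 0.162113 = 0.0648451
  P(Z=3)·f_3 = 0.47 × 6.62048e-12 = 3.11162e-12
Normaliser: 0.0637857 + 0.0648451 + 3.11162e-12 = 0.128631
P(Regime 1 | x) ≈ 0.4959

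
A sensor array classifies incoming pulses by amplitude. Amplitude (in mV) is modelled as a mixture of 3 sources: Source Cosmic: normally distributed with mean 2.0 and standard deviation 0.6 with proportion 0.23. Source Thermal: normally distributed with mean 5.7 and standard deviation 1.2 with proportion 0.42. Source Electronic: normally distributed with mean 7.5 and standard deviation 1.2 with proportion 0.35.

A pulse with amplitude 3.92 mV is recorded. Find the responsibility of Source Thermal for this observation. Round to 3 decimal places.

By Bayes' theorem, P(k | x) = w_k f_k(x) / Σ_j w_j f_j(x).
Component likelihoods at x = 3.92 mV:
  L_Cosmic = 0.00397348
  L_Thermal = 0.110648
  L_Electronic = 0.00388202
Weight by the priors:
  w_Cosmic·L_Cosmic = 0.23 × 0.00397348 = 0.0009139
  w_Thermal·L_Thermal = 0.42 × 0.110648 = 0.0464723
  w_Electronic·L_Electronic = 0.35 × 0.00388202 = 0.00135871
Denominator: 0.0009139 + 0.0464723 + 0.00135871 = 0.0487449
Responsibility of Source Thermal: 0.0464723 / 0.0487449 ≈ 0.953

0.953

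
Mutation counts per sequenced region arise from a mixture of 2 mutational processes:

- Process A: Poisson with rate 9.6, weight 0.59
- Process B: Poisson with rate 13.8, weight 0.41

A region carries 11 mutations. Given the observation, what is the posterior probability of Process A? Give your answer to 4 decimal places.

The responsibility of component k is π_k f_k(x) divided by Σ_j π_j f_j(x).
Evaluate each component's likelihood at the observed value:
  L_A = e^(−9.6)·9.6^11/11! = 0.108293
  L_B = e^(−13.8)·13.8^11/11! = 0.0879529
Weight by the priors:
  π_A·L_A = 0.59 × 0.108293 = 0.0638929
  π_B·L_B = 0.41 × 0.0879529 = 0.0360607
Denominator: 0.0638929 + 0.0360607 = 0.0999536
So the posterior for Process A is 0.0638929 / 0.0999536 ≈ 0.6392.

0.6392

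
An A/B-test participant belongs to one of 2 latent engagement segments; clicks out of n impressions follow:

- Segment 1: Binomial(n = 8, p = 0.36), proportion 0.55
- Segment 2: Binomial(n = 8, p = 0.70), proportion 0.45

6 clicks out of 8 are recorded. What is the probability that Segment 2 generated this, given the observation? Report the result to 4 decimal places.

The responsibility of component k is P(Z=k) f_k(x) divided by Σ_j P(Z=j) f_j(x).
Binomial probabilities:
  L_1 = C(8,6)·0.36^6·0.64^2 = 28·0.00217678·0.4096 = 0.0249651
  L_2 = C(8,6)·0.70^6·0.30^2 = 28·0.117649·0.09 = 0.296475
Unnormalised posteriors:
  P(Z=1)·L_1 = 0.55 × 0.0249651 = 0.0137308
  P(Z=2)·L_2 = 0.45 × 0.296475 = 0.133414
Evidence: 0.0137308 + 0.133414 = 0.147145
So the posterior for Segment 2 is 0.133414 / 0.147145 ≈ 0.9067.

0.9067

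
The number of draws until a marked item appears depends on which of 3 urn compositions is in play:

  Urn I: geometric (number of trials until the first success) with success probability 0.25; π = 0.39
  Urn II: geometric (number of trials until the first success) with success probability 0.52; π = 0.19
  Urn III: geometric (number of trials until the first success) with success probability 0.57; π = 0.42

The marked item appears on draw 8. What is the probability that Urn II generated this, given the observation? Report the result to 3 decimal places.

The responsibility of component k is P(Z=k) f_k(x) divided by Σ_j P(Z=j) f_j(x).
Geometric probabilities:
  p_I = 0.25·(1−0.25)^7 = 0.25·0.133484 = 0.033371
  p_II = 0.52·(1−0.52)^7 = 0.52·0.00587068 = 0.00305276
  p_III = 0.57·(1−0.57)^7 = 0.57·0.00271819 = 0.00154937
Multiply by the mixture weights:
  P(Z=I)·p_I = 0.39 × 0.033371 = 0.0130147
  P(Z=II)·p_II = 0.19 × 0.00305276 = 0.000580024
  P(Z=III)·p_III = 0.42 × 0.00154937 = 0.000650734
Denominator: 0.0130147 + 0.000580024 + 0.000650734 = 0.0142454
Responsibility of Urn II: 0.000580024 / 0.0142454 ≈ 0.041

0.041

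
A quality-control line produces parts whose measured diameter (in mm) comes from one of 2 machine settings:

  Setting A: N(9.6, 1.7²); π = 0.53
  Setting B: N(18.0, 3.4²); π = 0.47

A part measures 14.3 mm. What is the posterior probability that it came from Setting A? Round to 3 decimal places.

0.082

Apply Bayes' rule: the posterior for each component is proportional to its prior times its likelihood at x.
Normal densities:
  L_A = 0.00513659
  L_B = 0.0649043
Unnormalised posteriors:
  w_A·L_A = 0.53 × 0.00513659 = 0.00272239
  w_B·L_B = 0.47 × 0.0649043 = 0.030505
Denominator: 0.00272239 + 0.030505 = 0.0332274
P(Setting A | x) ≈ 0.082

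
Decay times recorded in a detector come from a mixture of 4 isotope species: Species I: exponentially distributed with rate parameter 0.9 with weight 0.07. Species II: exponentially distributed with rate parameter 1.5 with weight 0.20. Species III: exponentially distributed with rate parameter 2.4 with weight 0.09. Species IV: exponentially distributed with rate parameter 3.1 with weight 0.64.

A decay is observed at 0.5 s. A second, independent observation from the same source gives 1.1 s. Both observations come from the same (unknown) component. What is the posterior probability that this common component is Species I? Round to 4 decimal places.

Posterior ∝ prior × likelihood, so P(k | x) ∝ π_k f_k(x); normalise over all components.
Since both observations come from the same component, the likelihood for component k is f_k(x₁)·f_k(x₂).
  f_I = [0.573865] × [0.334419] = 0.191911
  f_II = [0.70855] × [0.288075] = 0.204115
  f_III = [0.722866] × [0.171267] = 0.123803
  f_IV = [0.657969] × [0.102428] = 0.0673942
Weight by the priors:
  π_I·f_I = 0.07 × 0.191911 = 0.0134338
  π_II·f_II = 0.20 × 0.204115 = 0.0408231
  π_III·f_III = 0.09 × 0.123803 = 0.0111423
  π_IV·f_IV = 0.64 × 0.0673942 = 0.0431323
Marginal: 0.0134338 + 0.0408231 + 0.0111423 + 0.0431323 = 0.108531
So the posterior for Species I is 0.0134338 / 0.108531 ≈ 0.1238.

0.1238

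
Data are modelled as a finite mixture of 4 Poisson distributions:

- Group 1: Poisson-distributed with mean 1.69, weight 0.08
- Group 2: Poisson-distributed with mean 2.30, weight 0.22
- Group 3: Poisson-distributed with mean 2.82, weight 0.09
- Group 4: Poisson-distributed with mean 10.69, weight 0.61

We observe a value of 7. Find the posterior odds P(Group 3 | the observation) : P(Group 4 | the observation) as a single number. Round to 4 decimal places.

The posterior odds equal the prior odds times the likelihood ratio: (w_i/w_j)·(f_i(x)/f_j(x)).
Poisson probabilities:
  f_1 = 0.00144151
  f_2 = 0.00677309
  f_3 = 0.0167727
  f_4 = 0.0720784
0.00150954 / 0.0439678 ≈ 0.0343

0.0343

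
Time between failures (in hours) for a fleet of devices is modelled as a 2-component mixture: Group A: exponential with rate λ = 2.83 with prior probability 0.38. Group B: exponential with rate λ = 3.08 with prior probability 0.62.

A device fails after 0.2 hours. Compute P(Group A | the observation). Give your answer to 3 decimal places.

0.372

The responsibility of component k is P(Z=k) f_k(x) divided by Σ_j P(Z=j) f_j(x).
Exponential densities:
  f_A = 1.60685
  f_B = 1.66351
Multiply by the mixture weights:
  P(Z=A)·f_A = 0.38 × 1.60685 = 0.610604
  P(Z=B)·f_B = 0.62 × 1.66351 = 1.03138
Marginal: 0.610604 + 1.03138 = 1.64198
P(Group A | the observation) ≈ 0.372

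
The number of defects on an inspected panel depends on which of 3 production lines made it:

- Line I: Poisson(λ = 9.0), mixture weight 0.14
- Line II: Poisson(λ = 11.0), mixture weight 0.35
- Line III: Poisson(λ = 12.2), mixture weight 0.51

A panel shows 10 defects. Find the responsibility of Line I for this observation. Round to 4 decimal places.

Apply Bayes' rule: the posterior for each component is proportional to its prior times its likelihood at x.
Evaluate each component's likelihood at the observed value:
  f_I = e^(−9.0)·9.0^10/10! = 0.11858
  f_II = e^(−11.0)·11.0^10/10! = 0.119378
  f_III = e^(−12.2)·12.2^10/10! = 0.101261
Weight by the priors:
  w_I·f_I = 0.14 × 0.11858 = 0.0166012
  w_II·f_II = 0.35 × 0.119378 = 0.0417823
  w_III·f_III = 0.51 × 0.101261 = 0.0516432
Normaliser: 0.0166012 + 0.0417823 + 0.0516432 = 0.110027
So the posterior for Line I is 0.0166012 / 0.110027 ≈ 0.1509.

0.1509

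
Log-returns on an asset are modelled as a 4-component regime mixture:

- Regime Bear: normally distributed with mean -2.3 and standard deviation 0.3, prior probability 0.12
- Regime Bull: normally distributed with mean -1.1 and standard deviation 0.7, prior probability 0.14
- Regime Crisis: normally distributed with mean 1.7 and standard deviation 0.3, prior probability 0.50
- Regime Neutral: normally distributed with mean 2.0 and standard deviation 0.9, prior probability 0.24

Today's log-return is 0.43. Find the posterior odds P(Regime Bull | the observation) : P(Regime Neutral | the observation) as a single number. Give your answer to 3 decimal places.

Only the two components matter; the odds are (π_i f_i(x)) / (π_j f_j(x)).
Evaluate each component's likelihood at the observed value:
  L_Bear = (1/(0.3·√(2π)))·exp(−(0.43−-2.3)²/(2·0.3²)) = 1.329808·exp(-41.40500) = 1.3862e-18
  L_Bull = (1/(0.7·√(2π)))·exp(−(0.43−-1.1)²/(2·0.7²)) = 0.569918·exp(-2.38867) = 0.0522907
  L_Crisis = (1/(0.3·√(2π)))·exp(−(0.43−1.7)²/(2·0.3²)) = 1.329808·exp(-8.96056) = 0.000170714
  L_Neutral = (1/(0.9·√(2π)))·exp(−(0.43−2.0)²/(2·0.9²)) = 0.443269·exp(-1.52154) = 0.0967987
Posterior odds = (π_Bull·L_Bull) / (π_Neutral·L_Neutral) = (0.14·0.0522907) / (0.24·0.0967987) = 0.0073207 / 0.0232317 ≈ 0.315

0.315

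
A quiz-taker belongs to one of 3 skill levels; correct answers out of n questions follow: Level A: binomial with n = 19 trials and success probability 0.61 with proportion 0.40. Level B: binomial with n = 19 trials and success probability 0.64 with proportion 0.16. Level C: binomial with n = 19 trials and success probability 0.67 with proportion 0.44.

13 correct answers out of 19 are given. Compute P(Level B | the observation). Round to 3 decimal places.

Posterior ∝ prior × likelihood, so P(k | x) ∝ P(Z=k) f_k(x); normalise over all components.
Evaluate each component's likelihood at the observed value:
  L_A = C(19,13)·0.61^13·0.39^6 = 27132·0.00161915·0.00351874 = 0.154581
  L_B = C(19,13)·0.64^13·0.36^6 = 27132·0.00302231·0.00217678 = 0.178499
  L_C = C(19,13)·0.67^13·0.33^6 = 27132·0.00548242·0.00129147 = 0.192105
Multiply by the mixture weights:
  P(Z=A)·L_A = 0.40 × 0.154581 = 0.0618326
  P(Z=B)·L_B = 0.16 × 0.178499 = 0.0285599
  P(Z=C)·L_C = 0.44 × 0.192105 = 0.084526
Marginal: 0.0618326 + 0.0285599 + 0.084526 = 0.174919
P(Level B | the observation) ≈ 0.163

0.163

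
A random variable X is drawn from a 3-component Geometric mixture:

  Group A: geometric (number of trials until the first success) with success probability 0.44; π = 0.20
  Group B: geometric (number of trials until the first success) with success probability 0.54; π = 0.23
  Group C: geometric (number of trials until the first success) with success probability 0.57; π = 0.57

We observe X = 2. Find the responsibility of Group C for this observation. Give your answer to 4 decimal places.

By Bayes' theorem, P(k | x) = π_k f_k(x) / Σ_j π_j f_j(x).
Evaluate each component's likelihood at the observed value:
  L_A = 0.2464
  L_B = 0.2484
  L_C = 0.2451
Unnormalised posteriors:
  π_A·L_A = 0.20 × 0.2464 = 0.04928
  π_B·L_B = 0.23 × 0.2484 = 0.057132
  π_C·L_C = 0.57 × 0.2451 = 0.139707
Sum: 0.04928 + 0.057132 + 0.139707 = 0.246119
Responsibility of Group C: 0.139707 / 0.246119 ≈ 0.5676

0.5676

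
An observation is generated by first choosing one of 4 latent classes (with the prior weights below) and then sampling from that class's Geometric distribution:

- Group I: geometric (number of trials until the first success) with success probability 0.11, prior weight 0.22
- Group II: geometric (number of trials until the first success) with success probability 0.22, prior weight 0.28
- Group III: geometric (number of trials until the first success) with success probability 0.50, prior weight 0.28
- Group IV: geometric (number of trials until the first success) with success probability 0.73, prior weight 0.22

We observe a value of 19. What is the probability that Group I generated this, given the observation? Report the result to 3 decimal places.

Posterior ∝ prior × likelihood, so P(k | x) ∝ P(Z=k) f_k(x); normalise over all components.
Evaluate each component's likelihood at the observed value:
  L_I = 0.11·(1−0.11)^18 = 0.11·0.12275 = 0.0135025
  L_II = 0.22·(1−0.22)^18 = 0.22·0.011421 = 0.00251261
  L_III = 0.50·(1−0.50)^18 = 0.50·3.8147e-06 = 1.90735e-06
  L_IV = 0.73·(1−0.73)^18 = 0.73·5.81497e-11 = 4.24493e-11
Unnormalised posteriors:
  P(Z=I)·L_I = 0.22 × 0.0135025 = 0.00297054
  P(Z=II)·L_II = 0.28 × 0.00251261 = 0.000703532
  P(Z=III)·L_III = 0.28 × 1.90735e-06 = 5.34058e-07
  P(Z=IV)·L_IV = 0.22 × 4.24493e-11 = 9.33885e-12
Denominator: 0.00297054 + 0.000703532 + 5.34058e-07 + 9.33885e-12 = 0.00367461
P(Group I | data) ≈ 0.808

0.808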